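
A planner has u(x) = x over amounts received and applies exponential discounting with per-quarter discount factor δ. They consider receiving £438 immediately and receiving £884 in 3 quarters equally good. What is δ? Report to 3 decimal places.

The payoff in 3 quarters is discounted by δ^3, so u(438) = δ^3·u(884) and δ^3 = u(438)/u(884).
With u(x) = x: δ^3 = 438/884 = 0.49548.
Hence δ = (0.49548)^(1/3) = 0.79130.

δ ≈ 0.791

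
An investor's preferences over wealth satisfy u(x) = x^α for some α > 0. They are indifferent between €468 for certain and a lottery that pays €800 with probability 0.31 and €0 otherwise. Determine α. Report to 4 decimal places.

α ≈ 2.1845

The lottery's expected utility is 0.31·u(800) + 0.69·u(0) = 0.31·800^α (since u(0) = 0 for α > 0).
Equating: 468^α = 0.31·800^α, i.e. 0.5850^α = 0.31.
Take logs: α = ln 0.31 / ln(468/800) ≈ 2.184458.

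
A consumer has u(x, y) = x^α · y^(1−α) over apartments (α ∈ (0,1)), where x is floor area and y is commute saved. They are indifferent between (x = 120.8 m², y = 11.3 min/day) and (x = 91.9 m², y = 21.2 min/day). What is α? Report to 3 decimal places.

α ≈ 0.697

Set the two utilities equal: 120.8^α·11.3^(1−α) = 91.9^α·21.2^(1−α).
(120.8/91.9)^α = (21.2/11.3)^(1−α); take logs: α·ln(120.8/91.9) = (1−α)·ln(21.2/11.3), i.e. α·0.273435 = (1−α)·0.629198.
With A = 0.273435 and B = 0.629198: α·A = (1−α)·B, so α = B/(A+B) = 0.629198/0.902633 ≈ 0.697.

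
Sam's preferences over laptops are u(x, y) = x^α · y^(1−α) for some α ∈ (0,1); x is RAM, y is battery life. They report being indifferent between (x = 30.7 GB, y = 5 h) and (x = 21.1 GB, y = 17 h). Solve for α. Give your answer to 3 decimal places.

α ≈ 0.765

The Cobb–Douglas utilities coincide, so 30.7^α·5^(1−α) = 21.1^α·17^(1−α).
Rearrange to (30.7/21.1)^α = (17/5)^(1−α) and take logs: α·0.374990 = (1−α)·1.223775.
So α/(1−α) = (1.223775)/(0.374990) = 3.263487, and α = 3.263487/4.263487 ≈ 0.765.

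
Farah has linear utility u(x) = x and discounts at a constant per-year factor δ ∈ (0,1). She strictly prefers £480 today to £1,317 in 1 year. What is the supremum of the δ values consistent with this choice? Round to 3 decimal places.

Under u(x) = x this choice says 480 > δ·1317.
So δ < 480/1317 = 0.36446.

δ < 0.364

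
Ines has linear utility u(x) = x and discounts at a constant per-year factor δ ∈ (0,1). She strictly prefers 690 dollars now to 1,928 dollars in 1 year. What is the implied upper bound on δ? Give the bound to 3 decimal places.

The preference means 690 > δ·1928.
So δ < 690/1928 = 0.35788.

δ < 0.358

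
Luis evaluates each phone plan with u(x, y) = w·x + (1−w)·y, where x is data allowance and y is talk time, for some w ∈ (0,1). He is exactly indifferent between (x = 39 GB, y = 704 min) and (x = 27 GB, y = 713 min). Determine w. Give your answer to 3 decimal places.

u(39,704) = u(27,713) means w·39 + (1−w)·704 = w·27 + (1−w)·713.
w·(39−27) = (1−w)·(713−704), i.e. w·12 = (1−w)·9.
Hence w = 9/(12+9) = 9/21 = 0.429.

w = 0.429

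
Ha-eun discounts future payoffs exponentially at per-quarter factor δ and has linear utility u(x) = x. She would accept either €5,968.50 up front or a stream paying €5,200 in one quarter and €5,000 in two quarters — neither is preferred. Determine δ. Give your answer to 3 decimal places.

The stream is worth 5200δ + 5000δ² today, so 5200δ + 5000δ² = 5968.50.
That is, 5000δ² + 5200δ − 5968.50 = 0, a quadratic in δ.
δ = (−5200 + √(5200² + 4·5000·5968.50)) / (2·5000) = (−5200 + √146410000.00) / 10000 ≈ 0.690.

δ ≈ 0.690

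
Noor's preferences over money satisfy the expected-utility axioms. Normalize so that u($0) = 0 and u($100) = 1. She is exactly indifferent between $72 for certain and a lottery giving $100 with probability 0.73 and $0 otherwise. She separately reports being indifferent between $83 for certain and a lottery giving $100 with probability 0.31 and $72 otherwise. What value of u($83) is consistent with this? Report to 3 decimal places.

0.814

First, u($72) = 0.73·u($100) + 0.27·u($0) = 0.73.
The second indifference gives u($83) = 0.31·u($100) + 0.69·u($72) = 0.31·1.00 + 0.69·0.73 = 0.8137.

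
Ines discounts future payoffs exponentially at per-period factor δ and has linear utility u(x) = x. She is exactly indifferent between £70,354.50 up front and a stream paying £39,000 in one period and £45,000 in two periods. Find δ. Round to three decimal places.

δ ≈ 0.890

Equating present values: 70354.50 = 39000δ + 45000δ².
So 45000δ² + 39000δ − 70354.50 = 0.
δ = (−39000 + √(39000² + 4·45000·70354.50)) / (2·45000) = (−39000 + √14184810000.00) / 90000 ≈ 0.890.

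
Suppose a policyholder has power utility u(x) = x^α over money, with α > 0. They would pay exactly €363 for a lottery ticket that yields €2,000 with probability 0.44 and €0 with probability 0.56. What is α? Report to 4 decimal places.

α ≈ 0.4811

EU(lottery) = 0.44·2000^α + 0.56·0 = 0.44·2000^α.
Setting u(363) equal to that: 363^α = 0.44·2000^α ⇒ (363/2000)^α = 0.44.
Take logs: α = ln 0.44 / ln(363/2000) ≈ 0.481090.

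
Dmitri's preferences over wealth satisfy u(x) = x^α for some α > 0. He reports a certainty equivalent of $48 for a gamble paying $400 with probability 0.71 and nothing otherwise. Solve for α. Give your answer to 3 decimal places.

Since u(0) = 0, the lottery's EU is 0.71·400^α.
Indifference: 48^α = 0.71·400^α, so (48/400)^α = 0.71.
Taking logs: α·ln(48/400) = ln(0.71), so α = -0.342490 / -2.120264 ≈ 0.162.

α ≈ 0.162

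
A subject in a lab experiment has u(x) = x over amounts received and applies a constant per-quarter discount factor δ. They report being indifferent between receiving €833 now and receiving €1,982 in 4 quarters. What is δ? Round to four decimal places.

δ ≈ 0.8052

Equating discounted utilities: u(833) = δ^4·u(1982) ⇒ δ^4 = u(833)/u(1982).
With u(x) = x: δ^4 = 833/1982 = 0.42028.
Taking the 4th root: δ = 0.42028^(1/4) ≈ 0.8052.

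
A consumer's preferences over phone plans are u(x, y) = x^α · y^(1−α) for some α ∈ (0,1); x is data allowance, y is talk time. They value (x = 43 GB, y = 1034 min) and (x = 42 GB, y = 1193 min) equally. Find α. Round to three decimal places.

Set the two utilities equal: 43^α·1034^(1−α) = 42^α·1193^(1−α).
(43/42)^α = (1193/1034)^(1−α); take logs: α·ln(43/42) = (1−α)·ln(1193/1034), i.e. α·0.023530 = (1−α)·0.143036.
So α/(1−α) = (0.143036)/(0.023530) = 6.078878, and α = 6.078878/7.078878 ≈ 0.859.

α ≈ 0.859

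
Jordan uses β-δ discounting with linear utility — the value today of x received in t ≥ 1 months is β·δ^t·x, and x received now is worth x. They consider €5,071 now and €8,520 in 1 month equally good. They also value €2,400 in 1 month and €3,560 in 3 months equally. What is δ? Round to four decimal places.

δ ≈ 0.8211

From the later pair, β·δ^1·2400 = β·δ^3·3560; dividing through, δ^2 = 2400/3560 = 0.67416, so δ = 0.82107.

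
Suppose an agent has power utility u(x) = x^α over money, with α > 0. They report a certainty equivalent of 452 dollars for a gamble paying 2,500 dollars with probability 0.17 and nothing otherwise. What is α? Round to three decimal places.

α ≈ 1.036

Since u(0) = 0, the lottery's EU is 0.17·2500^α.
Equating: 452^α = 0.17·2500^α, i.e. 0.1808^α = 0.17.
Taking logs: α·ln(452/2500) = ln(0.17), so α = -1.771957 / -1.710364 ≈ 1.036.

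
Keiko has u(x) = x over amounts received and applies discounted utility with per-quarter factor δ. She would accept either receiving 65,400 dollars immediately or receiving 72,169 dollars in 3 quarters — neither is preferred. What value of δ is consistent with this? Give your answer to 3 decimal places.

δ ≈ 0.968

The payoff in 3 quarters is discounted by δ^3, so u(65400) = δ^3·u(72169) and δ^3 = u(65400)/u(72169).
With u(x) = x: δ^3 = 65400/72169 = 0.90621.
Taking the cube root: δ = 0.90621^(1/3) ≈ 0.968.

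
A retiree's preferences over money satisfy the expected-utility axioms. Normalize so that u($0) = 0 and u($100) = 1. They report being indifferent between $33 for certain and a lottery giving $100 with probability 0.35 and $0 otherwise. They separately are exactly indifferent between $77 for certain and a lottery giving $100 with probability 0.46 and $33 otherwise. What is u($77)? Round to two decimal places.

From the first indifference, u($33) = 0.35·u($100) + 0.65·u($0) = 0.35·1 + 0.65·0 = 0.35.
The second indifference gives u($77) = 0.46·u($100) + 0.54·u($33) = 0.46·1.00 + 0.54·0.35 = 0.6490.

0.65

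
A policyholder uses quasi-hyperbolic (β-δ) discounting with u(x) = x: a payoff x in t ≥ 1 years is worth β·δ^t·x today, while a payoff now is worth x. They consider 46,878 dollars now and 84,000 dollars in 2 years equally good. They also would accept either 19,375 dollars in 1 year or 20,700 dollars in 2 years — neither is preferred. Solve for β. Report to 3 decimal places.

From the later pair, β·δ^1·19375 = β·δ^2·20700; dividing through, δ = 19375/20700 = 0.93599.
Now use the now-vs-future pair: 46878 = β·δ^2·84000 gives β = 46878/(0.87608·84000) ≈ 0.637.

β ≈ 0.637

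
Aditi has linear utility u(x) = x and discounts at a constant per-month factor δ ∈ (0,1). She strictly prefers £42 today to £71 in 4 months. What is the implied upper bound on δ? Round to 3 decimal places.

Under u(x) = x this choice says 42 > δ^4·71.
So δ^4 < 42/71 = 0.59155; taking the 4th root of both positive sides preserves the inequality.
δ < 0.59155^(1/4) = 0.877.

δ < 0.877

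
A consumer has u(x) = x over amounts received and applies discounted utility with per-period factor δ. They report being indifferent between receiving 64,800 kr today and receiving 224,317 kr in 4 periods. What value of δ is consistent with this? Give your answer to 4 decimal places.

δ ≈ 0.7331

Equating discounted utilities: u(64800) = δ^4·u(224317) ⇒ δ^4 = u(64800)/u(224317).
With u(x) = x: δ^4 = 64800/224317 = 0.28888.
So δ = 0.28888^(1/4) ≈ 0.7331.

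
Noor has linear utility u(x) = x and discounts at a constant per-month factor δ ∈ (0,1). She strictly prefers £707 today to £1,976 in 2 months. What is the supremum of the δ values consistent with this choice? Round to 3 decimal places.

δ < 0.598

The preference means 707 > δ^2·1976.
Hence δ^2 < 707/1976 = 0.35779, and x ↦ x^(1/2) is increasing on (0,∞).
δ < 0.35779^(1/2) = 0.598.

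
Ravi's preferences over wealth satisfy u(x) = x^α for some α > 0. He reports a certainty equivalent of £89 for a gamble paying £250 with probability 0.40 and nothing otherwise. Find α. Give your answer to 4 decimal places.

EU(lottery) = 0.40·250^α + 0.60·0 = 0.40·250^α.
Setting u(89) equal to that: 89^α = 0.40·250^α ⇒ (89/250)^α = 0.40.
Take logs: α = ln 0.40 / ln(89/250) ≈ 0.887170.

α ≈ 0.8872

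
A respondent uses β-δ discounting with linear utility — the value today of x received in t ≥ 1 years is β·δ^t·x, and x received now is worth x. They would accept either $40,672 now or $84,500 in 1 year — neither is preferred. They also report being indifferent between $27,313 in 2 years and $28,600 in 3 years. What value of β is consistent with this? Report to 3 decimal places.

β ≈ 0.504

Both payoffs in the second observation are in the future, so β drops out: δ^2·27313 = δ^3·28600 ⇒ δ = 27313/28600 = 0.95500.
Substituting δ into 40672 = β·δ·84500: β = 40672/(80697.500) ≈ 0.504.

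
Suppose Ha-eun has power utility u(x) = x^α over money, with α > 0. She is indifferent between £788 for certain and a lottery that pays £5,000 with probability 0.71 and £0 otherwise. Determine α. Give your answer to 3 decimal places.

α ≈ 0.185

The lottery's expected utility is 0.71·u(5000) + 0.29·u(0) = 0.71·5000^α (since u(0) = 0 for α > 0).
Setting u(788) equal to that: 788^α = 0.71·5000^α ⇒ (788/5000)^α = 0.71.
Taking logs: α·ln(788/5000) = ln(0.71), so α = -0.342490 / -1.847695 ≈ 0.185.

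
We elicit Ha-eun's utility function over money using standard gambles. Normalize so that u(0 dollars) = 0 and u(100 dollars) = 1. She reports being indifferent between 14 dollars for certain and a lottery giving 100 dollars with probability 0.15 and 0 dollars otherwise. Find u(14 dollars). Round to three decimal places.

0.150

The indifference gives u(14 dollars) = 0.15·u(100 dollars) + 0.85·u(0 dollars) = 0.15·1 + 0.85·0 = 0.15.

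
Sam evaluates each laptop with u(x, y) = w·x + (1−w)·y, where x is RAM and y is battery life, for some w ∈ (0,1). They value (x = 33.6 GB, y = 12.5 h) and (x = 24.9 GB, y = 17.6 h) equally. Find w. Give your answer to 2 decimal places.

Indifference: w·33.6 + (1−w)·12.5 = w·24.9 + (1−w)·17.6.
Collecting terms: w·8.7 = (1−w)·5.1.
The marginal rate of substitution is 5.1/8.7, so w = 5.1/(8.7+5.1) = 0.37.

w = 0.37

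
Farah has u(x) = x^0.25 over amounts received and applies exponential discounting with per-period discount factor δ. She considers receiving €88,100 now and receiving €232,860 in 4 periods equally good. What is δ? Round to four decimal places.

The payoff in 4 periods is discounted by δ^4, so u(88100) = δ^4·u(232860) and δ^4 = u(88100)/u(232860).
With u(x) = x^0.25: δ^4 = 88100^0.25/232860^0.25 = (88100/232860)^0.25 = 0.78428.
Taking the 4th root: δ = 0.78428^(1/4) ≈ 0.9411.

δ ≈ 0.9411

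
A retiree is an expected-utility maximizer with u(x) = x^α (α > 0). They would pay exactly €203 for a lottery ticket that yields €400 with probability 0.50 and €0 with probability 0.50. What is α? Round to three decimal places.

EU(lottery) = 0.50·400^α + 0.50·0 = 0.50·400^α.
Equating: 203^α = 0.50·400^α, i.e. 0.5075^α = 0.50.
Take logs: α = ln 0.50 / ln(203/400) ≈ 1.02195.

α ≈ 1.022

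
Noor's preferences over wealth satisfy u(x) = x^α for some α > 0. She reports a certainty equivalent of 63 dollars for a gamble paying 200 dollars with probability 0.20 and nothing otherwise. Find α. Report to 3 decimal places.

The lottery's expected utility is 0.20·u(200) + 0.80·u(0) = 0.20·200^α (since u(0) = 0 for α > 0).
Indifference: 63^α = 0.20·200^α, so (63/200)^α = 0.20.
Take logs: α = ln 0.20 / ln(63/200) ≈ 1.39323.

α ≈ 1.393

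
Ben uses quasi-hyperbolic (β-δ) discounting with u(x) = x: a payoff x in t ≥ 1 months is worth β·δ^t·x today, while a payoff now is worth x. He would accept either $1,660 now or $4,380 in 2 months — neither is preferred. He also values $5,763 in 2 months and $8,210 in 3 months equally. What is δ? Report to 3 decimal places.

δ ≈ 0.702

The second indifference involves only future payoffs, so β cancels: β·δ^2·5763 = β·δ^3·8210, giving δ = 5763/8210 = 0.70195.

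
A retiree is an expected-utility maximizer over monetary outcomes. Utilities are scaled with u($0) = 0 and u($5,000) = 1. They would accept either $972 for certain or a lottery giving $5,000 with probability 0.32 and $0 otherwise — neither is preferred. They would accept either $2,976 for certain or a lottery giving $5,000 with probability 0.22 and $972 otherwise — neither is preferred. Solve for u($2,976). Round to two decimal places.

First, u($972) = 0.32·u($5,000) + 0.68·u($0) = 0.32.
The second indifference gives u($2,976) = 0.22·u($5,000) + 0.78·u($972) = 0.22·1.00 + 0.78·0.32 = 0.4696.

0.47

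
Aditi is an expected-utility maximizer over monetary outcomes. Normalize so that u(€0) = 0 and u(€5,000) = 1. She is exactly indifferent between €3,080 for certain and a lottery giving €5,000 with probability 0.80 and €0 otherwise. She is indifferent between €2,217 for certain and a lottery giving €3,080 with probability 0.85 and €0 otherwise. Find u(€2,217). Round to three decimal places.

0.680

The first gamble pins u(€3,080): it must equal 0.80·1 + 0.20·0 = 0.80.
Chaining: u(€2,217) = 0.85·0.80 + 0.15·0.00 = 0.6800.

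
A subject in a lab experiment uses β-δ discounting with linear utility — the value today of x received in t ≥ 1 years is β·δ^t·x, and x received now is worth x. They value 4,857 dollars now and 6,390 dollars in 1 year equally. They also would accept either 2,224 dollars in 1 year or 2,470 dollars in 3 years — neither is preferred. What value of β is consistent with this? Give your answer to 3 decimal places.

The second indifference involves only future payoffs, so β cancels: β·δ^1·2224 = β·δ^3·2470, giving δ^2 = 2224/2470 = 0.90040, so δ = 0.94890.
The first indifference: 4857 = β·δ·6390, so β = 4857/(δ·6390) = 4857/(0.94890·6390) ≈ 0.801.

β ≈ 0.801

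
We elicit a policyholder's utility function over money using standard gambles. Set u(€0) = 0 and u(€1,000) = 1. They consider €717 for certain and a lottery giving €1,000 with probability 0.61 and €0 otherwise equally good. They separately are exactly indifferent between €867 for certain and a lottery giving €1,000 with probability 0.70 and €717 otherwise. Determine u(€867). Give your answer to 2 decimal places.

0.88

First, u(€717) = 0.61·u(€1,000) + 0.39·u(€0) = 0.61.
Then u(€867) = 0.70·u(€1,000) + 0.30·u(€717) = 0.70·1.00 + 0.30·0.61 = 0.8830.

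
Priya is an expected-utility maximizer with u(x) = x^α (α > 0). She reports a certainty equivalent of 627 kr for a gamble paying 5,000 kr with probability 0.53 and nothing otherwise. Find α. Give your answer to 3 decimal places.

EU(lottery) = 0.53·5000^α + 0.47·0 = 0.53·5000^α.
Indifference: 627^α = 0.53·5000^α, so (627/5000)^α = 0.53.
α = ln(0.53) / ln(627/5000) = -0.634878/-2.076247 ≈ 0.306.

α ≈ 0.306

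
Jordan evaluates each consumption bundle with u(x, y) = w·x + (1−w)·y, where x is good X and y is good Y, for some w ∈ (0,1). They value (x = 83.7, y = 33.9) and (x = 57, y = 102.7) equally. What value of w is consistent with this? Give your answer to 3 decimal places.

Equating utilities: w·83.7 + (1−w)·33.9 = w·57 + (1−w)·102.7.
Collecting terms: w·26.7 = (1−w)·68.8.
The marginal rate of substitution is 68.8/26.7, so w = 68.8/(26.7+68.8) = 0.720.

w = 0.720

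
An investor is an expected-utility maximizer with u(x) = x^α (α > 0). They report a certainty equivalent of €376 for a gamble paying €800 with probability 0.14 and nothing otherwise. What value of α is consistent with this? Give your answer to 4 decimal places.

α ≈ 2.6040

The lottery's expected utility is 0.14·u(800) + 0.86·u(0) = 0.14·800^α (since u(0) = 0 for α > 0).
Indifference: 376^α = 0.14·800^α, so (376/800)^α = 0.14.
Take logs: α = ln 0.14 / ln(376/800) ≈ 2.604045.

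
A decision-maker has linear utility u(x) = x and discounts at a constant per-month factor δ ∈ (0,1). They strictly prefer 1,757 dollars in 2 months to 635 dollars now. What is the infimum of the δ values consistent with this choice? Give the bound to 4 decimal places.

The preference means 635 < δ^2·1757.
Dividing by 1757: δ^2 > 0.36141. Both sides are positive, so the square root keeps the direction.
δ > (635/1757)^(1/2) ≈ 0.6012.

δ > 0.6012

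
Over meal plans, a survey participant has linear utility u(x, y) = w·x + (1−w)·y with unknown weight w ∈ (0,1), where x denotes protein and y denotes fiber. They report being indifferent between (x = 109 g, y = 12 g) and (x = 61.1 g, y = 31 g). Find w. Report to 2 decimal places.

w = 0.28

Equating utilities: w·109 + (1−w)·12 = w·61.1 + (1−w)·31.
w·(109−61.1) = (1−w)·(31−12), i.e. w·47.9 = (1−w)·19.
The marginal rate of substitution is 19/47.9, so w = 19/(47.9+19) = 0.28.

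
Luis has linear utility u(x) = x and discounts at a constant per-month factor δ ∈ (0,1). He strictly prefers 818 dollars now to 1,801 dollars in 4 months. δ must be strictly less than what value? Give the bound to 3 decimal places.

The preference means 818 > δ^4·1801.
So δ^4 < 818/1801 = 0.45419; taking the 4th root of both positive sides preserves the inequality.
δ < (818/1801)^(1/4) ≈ 0.821.

δ < 0.821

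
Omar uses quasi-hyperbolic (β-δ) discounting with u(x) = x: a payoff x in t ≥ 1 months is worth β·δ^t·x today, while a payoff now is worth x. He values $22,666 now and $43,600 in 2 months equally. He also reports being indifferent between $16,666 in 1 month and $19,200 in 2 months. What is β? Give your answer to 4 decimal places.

β ≈ 0.6900

From the later pair, β·δ^1·16666 = β·δ^2·19200; dividing through, δ = 16666/19200 = 0.86802.
The first indifference: 22666 = β·δ^2·43600, so β = 22666/(δ^2·43600) = 22666/(0.75346·43600) ≈ 0.6900.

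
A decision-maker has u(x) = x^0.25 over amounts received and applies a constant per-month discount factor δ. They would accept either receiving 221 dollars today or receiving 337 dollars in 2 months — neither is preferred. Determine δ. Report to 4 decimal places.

δ ≈ 0.9486

Indifference means u(221) = δ^2 · u(337), so δ^2 = u(221)/u(337).
Since u(x) = x^0.25, δ^2 = (221/337)^0.25 = 0.65579^0.25 = 0.89989.
So δ = 0.89989^(1/2) ≈ 0.9486.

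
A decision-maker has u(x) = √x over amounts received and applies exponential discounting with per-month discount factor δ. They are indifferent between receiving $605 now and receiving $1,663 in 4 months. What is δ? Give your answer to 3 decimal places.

δ ≈ 0.881

Equating discounted utilities: u(605) = δ^4·u(1663) ⇒ δ^4 = u(605)/u(1663).
Since u(x) = √x, δ^4 = √(605/1663) = 0.60316.
Taking the 4th root: δ = 0.60316^(1/4) ≈ 0.881.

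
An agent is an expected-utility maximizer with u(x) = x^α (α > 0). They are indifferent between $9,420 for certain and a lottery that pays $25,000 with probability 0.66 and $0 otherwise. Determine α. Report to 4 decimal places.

α ≈ 0.4257

EU(lottery) = 0.66·25000^α + 0.34·0 = 0.66·25000^α.
Setting u(9420) equal to that: 9420^α = 0.66·25000^α ⇒ (9420/25000)^α = 0.66.
Taking logs: α·ln(9420/25000) = ln(0.66), so α = -0.4155154 / -0.9760407 ≈ 0.4257.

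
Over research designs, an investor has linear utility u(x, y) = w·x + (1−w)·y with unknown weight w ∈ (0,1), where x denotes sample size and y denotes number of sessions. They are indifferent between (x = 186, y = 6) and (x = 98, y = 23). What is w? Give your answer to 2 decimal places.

Indifference: w·186 + (1−w)·6 = w·98 + (1−w)·23.
w·(186−98) = (1−w)·(23−6), i.e. w·88 = (1−w)·17.
The marginal rate of substitution is 17/88, so w = 17/(88+17) = 0.16.

w = 0.16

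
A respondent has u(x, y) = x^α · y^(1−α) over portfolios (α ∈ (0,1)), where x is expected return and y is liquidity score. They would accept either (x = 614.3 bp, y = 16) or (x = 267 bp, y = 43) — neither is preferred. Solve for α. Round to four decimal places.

Indifference: 614.3^α · 16^(1−α) = 267^α · 43^(1−α).
Rearrange to (614.3/267)^α = (43/16)^(1−α) and take logs: α·0.8332347 = (1−α)·0.9886114.
With A = 0.8332347 and B = 0.9886114: α·A = (1−α)·B, so α = B/(A+B) = 0.9886114/1.8218461 ≈ 0.5426.

α ≈ 0.5426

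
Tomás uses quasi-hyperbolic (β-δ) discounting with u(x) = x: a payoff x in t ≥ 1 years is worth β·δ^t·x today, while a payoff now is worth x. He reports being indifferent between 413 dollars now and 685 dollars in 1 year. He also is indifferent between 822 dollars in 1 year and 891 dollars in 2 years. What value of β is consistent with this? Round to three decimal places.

From the later pair, β·δ^1·822 = β·δ^2·891; dividing through, δ = 822/891 = 0.92256.
The first indifference: 413 = β·δ·685, so β = 413/(δ·685) = 413/(0.92256·685) ≈ 0.654.

β ≈ 0.654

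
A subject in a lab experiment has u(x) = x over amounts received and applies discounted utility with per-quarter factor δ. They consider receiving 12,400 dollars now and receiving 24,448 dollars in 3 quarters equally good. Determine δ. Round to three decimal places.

δ ≈ 0.797

Indifference means u(12400) = δ^3 · u(24448), so δ^3 = u(12400)/u(24448).
With u(x) = x: δ^3 = 12400/24448 = 0.50720.
Hence δ = (0.50720)^(1/3) = 0.79749.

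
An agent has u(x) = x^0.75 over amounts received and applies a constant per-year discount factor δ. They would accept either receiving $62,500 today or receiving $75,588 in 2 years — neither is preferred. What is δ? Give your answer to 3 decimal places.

Equating discounted utilities: u(62500) = δ^2·u(75588) ⇒ δ^2 = u(62500)/u(75588).
With u(x) = x^0.75: δ^2 = 62500^0.75/75588^0.75 = (62500/75588)^0.75 = 0.86710.
Hence δ = (0.86710)^(1/2) = 0.93118.

δ ≈ 0.931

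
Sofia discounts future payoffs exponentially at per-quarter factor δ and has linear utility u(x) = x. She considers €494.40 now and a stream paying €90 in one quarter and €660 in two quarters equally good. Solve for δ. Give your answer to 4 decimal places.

The stream is worth 90δ + 660δ² today, so 90δ + 660δ² = 494.40.
So 660δ² + 90δ − 494.40 = 0.
The positive root is δ = [−90 + √(90² + 4·660·494.40)] / (2·660) = (−90 + 1146.000)/1320 ≈ 0.8000.

δ ≈ 0.8000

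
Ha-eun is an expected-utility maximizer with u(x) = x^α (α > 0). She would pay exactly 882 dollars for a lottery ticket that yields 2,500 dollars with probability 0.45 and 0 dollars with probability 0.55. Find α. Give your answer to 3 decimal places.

α ≈ 0.766

The lottery's expected utility is 0.45·u(2500) + 0.55·u(0) = 0.45·2500^α (since u(0) = 0 for α > 0).
Setting u(882) equal to that: 882^α = 0.45·2500^α ⇒ (882/2500)^α = 0.45.
Taking logs: α·ln(882/2500) = ln(0.45), so α = -0.798508 / -1.041854 ≈ 0.766.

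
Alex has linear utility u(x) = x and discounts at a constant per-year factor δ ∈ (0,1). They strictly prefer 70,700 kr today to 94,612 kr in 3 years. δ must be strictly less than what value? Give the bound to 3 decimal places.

δ < 0.907

The preference means 70700 > δ^3·94612.
So δ^3 < 70700/94612 = 0.74726; taking the cube root of both positive sides preserves the inequality.
δ < (70700/94612)^(1/3) ≈ 0.907.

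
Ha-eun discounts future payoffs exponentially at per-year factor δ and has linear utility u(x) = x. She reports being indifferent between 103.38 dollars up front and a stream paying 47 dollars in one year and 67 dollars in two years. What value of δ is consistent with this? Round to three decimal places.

The stream is worth 47δ + 67δ² today, so 47δ + 67δ² = 103.38.
That is, 67δ² + 47δ − 103.38 = 0, a quadratic in δ.
δ = (−47 + √(47² + 4·67·103.38)) / (2·67) = (−47 + √29914.84) / 134 ≈ 0.940.

δ ≈ 0.940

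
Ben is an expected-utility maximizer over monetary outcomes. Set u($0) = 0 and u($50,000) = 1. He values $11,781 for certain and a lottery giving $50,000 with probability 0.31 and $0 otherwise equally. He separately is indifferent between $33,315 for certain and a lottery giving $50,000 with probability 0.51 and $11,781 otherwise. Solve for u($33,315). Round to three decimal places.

First, u($11,781) = 0.31·u($50,000) + 0.69·u($0) = 0.31.
Chaining: u($33,315) = 0.51·1.00 + 0.49·0.31 = 0.6619.

0.662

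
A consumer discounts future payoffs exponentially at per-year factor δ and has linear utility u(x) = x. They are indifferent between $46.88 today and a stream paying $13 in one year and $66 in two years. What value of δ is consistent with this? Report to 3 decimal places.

δ ≈ 0.750

The stream is worth 13δ + 66δ² today, so 13δ + 66δ² = 46.88.
Rearranged: 66δ² + 13δ − 46.88 = 0.
δ = (−13 + √(13² + 4·66·46.88)) / (2·66) = (−13 + √12545.32) / 132 ≈ 0.750.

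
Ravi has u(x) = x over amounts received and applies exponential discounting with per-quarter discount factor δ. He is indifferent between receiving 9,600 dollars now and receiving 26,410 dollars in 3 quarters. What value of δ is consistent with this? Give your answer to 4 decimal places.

Indifference means u(9600) = δ^3 · u(26410), so δ^3 = u(9600)/u(26410).
With u(x) = x: δ^3 = 9600/26410 = 0.36350.
Hence δ = (0.36350)^(1/3) = 0.713676.

δ ≈ 0.7137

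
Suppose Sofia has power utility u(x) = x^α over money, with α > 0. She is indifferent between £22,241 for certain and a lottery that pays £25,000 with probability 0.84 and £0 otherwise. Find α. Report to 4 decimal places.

The lottery's expected utility is 0.84·u(25000) + 0.16·u(0) = 0.84·25000^α (since u(0) = 0 for α > 0).
Indifference: 22241^α = 0.84·25000^α, so (22241/25000)^α = 0.84.
Taking logs: α·ln(22241/25000) = ln(0.84), so α = -0.1743534 / -0.1169384 ≈ 1.4910.

α ≈ 1.4910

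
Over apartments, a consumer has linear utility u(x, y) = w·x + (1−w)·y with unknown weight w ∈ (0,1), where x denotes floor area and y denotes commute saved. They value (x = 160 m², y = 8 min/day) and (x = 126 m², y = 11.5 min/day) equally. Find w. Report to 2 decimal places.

w = 0.09

Indifference: w·160 + (1−w)·8 = w·126 + (1−w)·11.5.
Collecting terms: w·34 = (1−w)·3.5.
The marginal rate of substitution is 3.5/34, so w = 3.5/(34+3.5) = 0.09.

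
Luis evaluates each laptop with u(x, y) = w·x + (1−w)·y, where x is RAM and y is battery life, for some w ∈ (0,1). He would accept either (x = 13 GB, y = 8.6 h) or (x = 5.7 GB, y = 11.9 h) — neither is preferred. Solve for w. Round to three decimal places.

u(13,8.6) = u(5.7,11.9) means w·13 + (1−w)·8.6 = w·5.7 + (1−w)·11.9.
Rearranging, 7.3·w − 3.3·(1−w) = 0.
The marginal rate of substitution is 3.3/7.3, so w = 3.3/(7.3+3.3) = 0.311.

w = 0.311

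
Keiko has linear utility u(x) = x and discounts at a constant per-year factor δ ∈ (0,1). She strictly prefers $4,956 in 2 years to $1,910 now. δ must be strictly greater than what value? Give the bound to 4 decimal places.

δ > 0.6208

Under u(x) = x this choice says 1910 < δ^2·4956.
So δ^2 > 1910/4956 = 0.38539; taking the square root of both positive sides preserves the inequality.
δ > 0.38539^(1/2) = 0.6208.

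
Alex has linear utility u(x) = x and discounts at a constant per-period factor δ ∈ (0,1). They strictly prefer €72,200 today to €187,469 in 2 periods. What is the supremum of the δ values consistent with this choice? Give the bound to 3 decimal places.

δ < 0.621

Comparing present values: 72200 > δ^2·187469.
Hence δ^2 < 72200/187469 = 0.38513, and x ↦ x^(1/2) is increasing on (0,∞).
δ < (72200/187469)^(1/2) ≈ 0.621.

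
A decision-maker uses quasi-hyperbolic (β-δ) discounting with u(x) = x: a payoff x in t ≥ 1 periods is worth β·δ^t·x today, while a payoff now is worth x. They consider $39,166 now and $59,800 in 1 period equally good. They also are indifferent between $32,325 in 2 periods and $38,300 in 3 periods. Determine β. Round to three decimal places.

β ≈ 0.776

From the later pair, β·δ^2·32325 = β·δ^3·38300; dividing through, δ = 32325/38300 = 0.84399.
The first indifference: 39166 = β·δ·59800, so β = 39166/(δ·59800) = 39166/(0.84399·59800) ≈ 0.776.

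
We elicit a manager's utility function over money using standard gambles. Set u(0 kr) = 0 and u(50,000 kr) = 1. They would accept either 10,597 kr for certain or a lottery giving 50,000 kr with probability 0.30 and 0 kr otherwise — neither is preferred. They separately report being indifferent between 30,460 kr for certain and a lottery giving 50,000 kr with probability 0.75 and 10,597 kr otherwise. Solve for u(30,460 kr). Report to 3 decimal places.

From the first indifference, u(10,597 kr) = 0.30·u(50,000 kr) + 0.70·u(0 kr) = 0.30·1 + 0.70·0 = 0.30.
The second indifference gives u(30,460 kr) = 0.75·u(50,000 kr) + 0.25·u(10,597 kr) = 0.75·1.00 + 0.25·0.30 = 0.8250.

0.825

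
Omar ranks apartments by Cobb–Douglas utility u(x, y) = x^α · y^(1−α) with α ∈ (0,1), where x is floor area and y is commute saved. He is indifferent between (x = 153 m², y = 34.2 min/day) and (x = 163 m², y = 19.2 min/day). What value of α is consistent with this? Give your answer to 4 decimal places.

α ≈ 0.9012

Set the two utilities equal: 153^α·34.2^(1−α) = 163^α·19.2^(1−α).
(153/163)^α = (19.2/34.2)^(1−α); take logs: α·ln(153/163) = (1−α)·ln(19.2/34.2), i.e. α·-0.0633123 = (1−α)·-0.5773154.
So α/(1−α) = (-0.5773154)/(-0.0633123) = 9.1185346, and α = 9.1185346/10.1185346 ≈ 0.9012.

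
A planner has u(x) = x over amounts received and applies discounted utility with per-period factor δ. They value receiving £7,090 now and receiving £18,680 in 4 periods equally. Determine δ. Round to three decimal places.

δ ≈ 0.785

The payoff in 4 periods is discounted by δ^4, so u(7090) = δ^4·u(18680) and δ^4 = u(7090)/u(18680).
With u(x) = x: δ^4 = 7090/18680 = 0.37955.
So δ = 0.37955^(1/4) ≈ 0.785.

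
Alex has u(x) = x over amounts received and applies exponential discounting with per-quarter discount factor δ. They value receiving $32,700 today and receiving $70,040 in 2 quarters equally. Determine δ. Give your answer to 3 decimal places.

The payoff in 2 quarters is discounted by δ^2, so u(32700) = δ^2·u(70040) and δ^2 = u(32700)/u(70040).
With u(x) = x: δ^2 = 32700/70040 = 0.46688.
Hence δ = (0.46688)^(1/2) = 0.68328.

δ ≈ 0.683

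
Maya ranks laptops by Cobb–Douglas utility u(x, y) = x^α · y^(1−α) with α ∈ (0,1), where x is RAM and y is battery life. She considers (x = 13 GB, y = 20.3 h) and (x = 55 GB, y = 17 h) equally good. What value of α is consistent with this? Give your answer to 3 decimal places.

Indifference: 13^α · 20.3^(1−α) = 55^α · 17^(1−α).
Rearrange to (13/55)^α = (17/20.3)^(1−α) and take logs: α·-1.442384 = (1−α)·-0.177408.
Thus α·(-1.619792) = -0.177408, so α = -0.177408/-1.619792 ≈ 0.110.

α ≈ 0.110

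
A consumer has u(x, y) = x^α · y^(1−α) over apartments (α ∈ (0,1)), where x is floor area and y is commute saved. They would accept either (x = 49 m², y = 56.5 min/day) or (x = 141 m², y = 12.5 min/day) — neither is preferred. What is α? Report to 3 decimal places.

Set the two utilities equal: 49^α·56.5^(1−α) = 141^α·12.5^(1−α).
(49/141)^α = (12.5/56.5)^(1−α); take logs: α·ln(49/141) = (1−α)·ln(12.5/56.5), i.e. α·-1.056940 = (1−α)·-1.508512.
So α/(1−α) = (-1.508512)/(-1.056940) = 1.427245, and α = 1.427245/2.427245 ≈ 0.588.

α ≈ 0.588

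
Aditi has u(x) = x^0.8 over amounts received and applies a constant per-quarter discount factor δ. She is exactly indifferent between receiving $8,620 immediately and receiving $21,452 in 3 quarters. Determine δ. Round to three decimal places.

δ ≈ 0.784

Equating discounted utilities: u(8620) = δ^3·u(21452) ⇒ δ^3 = u(8620)/u(21452).
Since u(x) = x^0.8, δ^3 = (8620/21452)^0.8 = 0.40183^0.8 = 0.48220.
So δ = 0.48220^(1/3) ≈ 0.784.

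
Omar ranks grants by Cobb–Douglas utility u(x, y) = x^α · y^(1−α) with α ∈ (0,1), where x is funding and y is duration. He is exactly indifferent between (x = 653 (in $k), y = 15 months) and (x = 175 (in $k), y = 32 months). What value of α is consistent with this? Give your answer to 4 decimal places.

α ≈ 0.3652

The Cobb–Douglas utilities coincide, so 653^α·15^(1−α) = 175^α·32^(1−α).
Taking logs: α·ln 653 + (1−α)·ln 15 = α·ln 175 + (1−α)·ln 32, i.e. α·1.3167912 = (1−α)·0.7576857.
So α/(1−α) = (0.7576857)/(1.3167912) = 0.5754031, and α = 0.5754031/1.5754031 ≈ 0.3652.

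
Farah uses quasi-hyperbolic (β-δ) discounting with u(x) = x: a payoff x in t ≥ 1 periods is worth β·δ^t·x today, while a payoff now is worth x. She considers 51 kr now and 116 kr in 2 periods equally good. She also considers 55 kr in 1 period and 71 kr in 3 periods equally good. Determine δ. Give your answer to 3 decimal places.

Both payoffs in the second observation are in the future, so β drops out: δ^1·55 = δ^3·71 ⇒ δ^2 = 55/71 = 0.77465, so δ = 0.88014.

δ ≈ 0.880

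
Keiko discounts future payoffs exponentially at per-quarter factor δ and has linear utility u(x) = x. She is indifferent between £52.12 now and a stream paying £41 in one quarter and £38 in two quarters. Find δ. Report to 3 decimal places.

Present value of the stream is 41·δ + 38·δ². Indifference gives 41δ + 38δ² = 52.12.
So 38δ² + 41δ − 52.12 = 0.
By the quadratic formula (taking the positive root), δ = (−41 + √9603.24) / 76 ≈ 0.750.

δ ≈ 0.750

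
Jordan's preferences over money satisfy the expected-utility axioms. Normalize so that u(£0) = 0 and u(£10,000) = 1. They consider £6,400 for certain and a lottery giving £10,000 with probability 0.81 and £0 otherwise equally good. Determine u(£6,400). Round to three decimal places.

By the standard-gamble method, u(£6,400) is just the indifference probability on the best outcome: 0.81.

0.810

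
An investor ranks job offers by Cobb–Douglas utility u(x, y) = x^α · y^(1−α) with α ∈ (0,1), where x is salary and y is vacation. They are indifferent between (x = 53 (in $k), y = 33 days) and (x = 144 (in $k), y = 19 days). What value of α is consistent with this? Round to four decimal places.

Set the two utilities equal: 53^α·33^(1−α) = 144^α·19^(1−α).
Rearrange to (53/144)^α = (19/33)^(1−α) and take logs: α·-0.9995214 = (1−α)·-0.5520686.
Thus α·(-1.5515900) = -0.5520686, so α = -0.5520686/-1.5515900 ≈ 0.3558.

α ≈ 0.3558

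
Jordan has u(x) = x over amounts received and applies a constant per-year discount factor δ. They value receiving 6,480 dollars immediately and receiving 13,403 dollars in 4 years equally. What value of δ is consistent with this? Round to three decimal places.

The payoff in 4 years is discounted by δ^4, so u(6480) = δ^4·u(13403) and δ^4 = u(6480)/u(13403).
With u(x) = x: δ^4 = 6480/13403 = 0.48347.
Taking the 4th root: δ = 0.48347^(1/4) ≈ 0.834.

δ ≈ 0.834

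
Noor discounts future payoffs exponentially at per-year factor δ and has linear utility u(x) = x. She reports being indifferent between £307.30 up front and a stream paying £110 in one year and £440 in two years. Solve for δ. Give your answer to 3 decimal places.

Present value of the stream is 110·δ + 440·δ². Indifference gives 110δ + 440δ² = 307.30.
That is, 440δ² + 110δ − 307.30 = 0, a quadratic in δ.
The positive root is δ = [−110 + √(110² + 4·440·307.30)] / (2·440) = (−110 + 743.605)/880 ≈ 0.720.

δ ≈ 0.720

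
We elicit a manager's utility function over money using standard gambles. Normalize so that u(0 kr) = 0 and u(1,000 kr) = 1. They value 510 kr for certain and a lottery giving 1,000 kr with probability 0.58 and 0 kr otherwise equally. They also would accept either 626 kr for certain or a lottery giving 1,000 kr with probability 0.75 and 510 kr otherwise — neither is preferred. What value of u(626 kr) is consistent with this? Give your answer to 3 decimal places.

0.895

The first gamble pins u(510 kr): it must equal 0.58·1 + 0.42·0 = 0.58.
Then u(626 kr) = 0.75·u(1,000 kr) + 0.25·u(510 kr) = 0.75·1.00 + 0.25·0.58 = 0.8950.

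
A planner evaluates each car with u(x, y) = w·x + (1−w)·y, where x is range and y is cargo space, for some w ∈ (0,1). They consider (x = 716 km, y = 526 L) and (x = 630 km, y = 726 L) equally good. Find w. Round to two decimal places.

w = 0.70

Indifference: w·716 + (1−w)·526 = w·630 + (1−w)·726.
w·(716−630) = (1−w)·(726−526), i.e. w·86 = (1−w)·200.
The marginal rate of substitution is 200/86, so w = 200/(86+200) = 0.70.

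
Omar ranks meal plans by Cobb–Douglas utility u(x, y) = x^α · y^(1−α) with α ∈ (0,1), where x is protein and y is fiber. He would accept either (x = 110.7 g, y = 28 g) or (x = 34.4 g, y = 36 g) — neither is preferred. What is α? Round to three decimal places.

α ≈ 0.177

The Cobb–Douglas utilities coincide, so 110.7^α·28^(1−α) = 34.4^α·36^(1−α).
Taking logs: α·ln 110.7 + (1−α)·ln 28 = α·ln 34.4 + (1−α)·ln 36, i.e. α·1.168767 = (1−α)·0.251314.
So α/(1−α) = (0.251314)/(1.168767) = 0.215025, and α = 0.215025/1.215025 ≈ 0.177.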